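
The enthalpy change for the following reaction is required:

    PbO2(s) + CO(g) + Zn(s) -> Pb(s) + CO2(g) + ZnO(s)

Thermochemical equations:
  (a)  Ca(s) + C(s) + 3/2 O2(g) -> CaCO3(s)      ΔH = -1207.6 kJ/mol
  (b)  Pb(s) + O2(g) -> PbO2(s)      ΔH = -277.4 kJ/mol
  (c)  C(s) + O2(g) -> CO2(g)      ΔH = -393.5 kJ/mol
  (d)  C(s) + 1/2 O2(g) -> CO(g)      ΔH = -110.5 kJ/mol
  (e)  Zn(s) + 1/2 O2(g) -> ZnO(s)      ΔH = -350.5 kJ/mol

ΔH = -356.1 kJ/mol

(a): not needed.
(b) reversed: +277.4 kJ/mol
(c) as written: -393.5 kJ/mol
(d) reversed: +110.5 kJ/mol
(e) as written: -350.5 kJ/mol
Since enthalpy is a state function, ΔH = (+277.4) + (-393.5) + (+110.5) + (-350.5) = -356.1 kJ/mol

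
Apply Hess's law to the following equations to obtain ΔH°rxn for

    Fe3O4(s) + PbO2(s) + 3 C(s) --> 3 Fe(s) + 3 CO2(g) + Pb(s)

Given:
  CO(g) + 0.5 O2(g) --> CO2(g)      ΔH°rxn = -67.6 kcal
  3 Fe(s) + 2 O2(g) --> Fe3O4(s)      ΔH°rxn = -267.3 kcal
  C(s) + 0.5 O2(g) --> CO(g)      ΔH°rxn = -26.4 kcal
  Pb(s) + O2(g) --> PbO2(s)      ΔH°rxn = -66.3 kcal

equation 1 × 3 (×3 to match 3 CO2(g) in the target): (3)·(-67.6) = -202.8 kcal
equation 2 reversed (reverse to put Fe3O4(s) on the reactant side): +267.3 kcal
equation 3 × 3 (×3 to match 3 C(s) in the target): (3)·(-26.4) = -79.2 kcal
equation 4 reversed (reverse to put PbO2(s) on the reactant side): +66.3 kcal
ΔH°rxn = (3)·(-67.6) + (-1)·(-267.3) + (3)·(-26.4) + (-1)·(-66.3) = 51.6 kcal

ΔH°rxn = 51.6 kcal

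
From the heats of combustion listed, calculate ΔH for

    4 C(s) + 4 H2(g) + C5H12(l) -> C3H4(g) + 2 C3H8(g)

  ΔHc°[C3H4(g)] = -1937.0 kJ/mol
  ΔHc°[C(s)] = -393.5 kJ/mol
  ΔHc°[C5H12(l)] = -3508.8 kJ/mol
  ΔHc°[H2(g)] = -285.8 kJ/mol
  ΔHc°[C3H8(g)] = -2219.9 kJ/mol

Using ΔH = Σ nΔHc°(reactants) − Σ nΔHc°(products):
= [4·(-393.5) + 4·(-285.8) + 1·(-3508.8)] − [1·(-1937.0) + 2·(-2219.9)]
= 150.8 kJ/mol

ΔH = 150.8 kJ/mol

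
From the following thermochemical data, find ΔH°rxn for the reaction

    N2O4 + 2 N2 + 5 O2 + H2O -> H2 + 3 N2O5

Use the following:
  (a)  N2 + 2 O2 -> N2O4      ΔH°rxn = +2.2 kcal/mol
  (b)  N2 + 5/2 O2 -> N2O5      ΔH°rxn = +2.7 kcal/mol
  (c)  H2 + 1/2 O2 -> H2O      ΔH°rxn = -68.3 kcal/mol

ΔH°rxn = 74.2 kcal/mol

(a) reversed (N2O4 must end up as a reactant): -2.2 kcal/mol
(b) × 3 (scale by 3 for the 3 N2O5): (3)·(+2.7) = +8.1 kcal/mol
(c) reversed (H2O must end up as a reactant): +68.3 kcal/mol
ΔH°rxn = (-2.2) + (+8.1) + (+68.3) = 74.2 kcal/mol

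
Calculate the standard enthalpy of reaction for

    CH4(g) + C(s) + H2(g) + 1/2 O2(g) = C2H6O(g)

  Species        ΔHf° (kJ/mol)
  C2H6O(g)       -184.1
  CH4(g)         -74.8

Products: 1·(-184.1) = -184.1
Reactants: 1·(-74.8) + 1·(+0.0) + 1·(+0.0) + 1/2·(+0.0) = -74.8
ΔH_rxn = (-184.1) − (-74.8) = -109.3 kJ/mol

ΔH_rxn = -109.3 kJ/mol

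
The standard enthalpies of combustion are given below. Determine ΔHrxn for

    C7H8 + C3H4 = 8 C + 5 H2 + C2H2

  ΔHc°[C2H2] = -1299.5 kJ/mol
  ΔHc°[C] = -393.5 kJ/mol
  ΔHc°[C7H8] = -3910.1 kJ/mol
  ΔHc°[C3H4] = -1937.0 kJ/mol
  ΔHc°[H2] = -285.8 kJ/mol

ΔHrxn = 29.4 kJ/mol

With combustion enthalpies, reactants minus products:
= [1·(-3910.1) + 1·(-1937.0)] − [8·(-393.5) + 5·(-285.8) + 1·(-1299.5)]
= 29.4 kJ/mol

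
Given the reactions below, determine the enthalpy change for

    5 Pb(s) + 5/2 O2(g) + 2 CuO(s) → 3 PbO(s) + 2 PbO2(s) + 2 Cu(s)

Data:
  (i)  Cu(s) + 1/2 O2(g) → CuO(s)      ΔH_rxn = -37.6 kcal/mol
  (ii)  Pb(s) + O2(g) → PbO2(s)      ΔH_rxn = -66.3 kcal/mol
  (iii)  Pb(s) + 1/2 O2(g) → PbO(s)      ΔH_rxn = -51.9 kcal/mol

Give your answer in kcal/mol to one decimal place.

(i) reversed and × 2 (CuO(s) must end up as a reactant; scale by 2 for the 2 CuO(s)): (-2)·(-37.6) = +75.2 kcal/mol
(ii) × 2 (×2 to match 2 PbO2(s) in the target): (2)·(-66.3) = -132.6 kcal/mol
(iii) × 3 (×3 to match 3 PbO(s) in the target): (3)·(-51.9) = -155.7 kcal/mol
By Hess's law, ΔH_rxn = (+75.2) + (-132.6) + (-155.7) = -213.1 kcal/mol

ΔH_rxn = -213.1 kcal/mol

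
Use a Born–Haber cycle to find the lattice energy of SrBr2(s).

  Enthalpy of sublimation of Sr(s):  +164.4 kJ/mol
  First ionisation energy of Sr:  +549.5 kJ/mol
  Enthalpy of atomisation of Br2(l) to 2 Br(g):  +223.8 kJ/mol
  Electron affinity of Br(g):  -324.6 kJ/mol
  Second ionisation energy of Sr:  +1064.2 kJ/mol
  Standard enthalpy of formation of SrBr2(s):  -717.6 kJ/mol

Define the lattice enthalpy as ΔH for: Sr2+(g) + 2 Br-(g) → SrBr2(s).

ΔHf° = 1·ΔHsub + 1·(ΣIE) + 1·D(Br2) + 2·EA + U
-717.6 = 1·(+164.4) + 1·(+1613.7) + 1·(+223.8) + 2·(-324.6) + U
U = -717.6 − (+1352.7) = -2070.3 kJ/mol

U = -2070.3 kJ/mol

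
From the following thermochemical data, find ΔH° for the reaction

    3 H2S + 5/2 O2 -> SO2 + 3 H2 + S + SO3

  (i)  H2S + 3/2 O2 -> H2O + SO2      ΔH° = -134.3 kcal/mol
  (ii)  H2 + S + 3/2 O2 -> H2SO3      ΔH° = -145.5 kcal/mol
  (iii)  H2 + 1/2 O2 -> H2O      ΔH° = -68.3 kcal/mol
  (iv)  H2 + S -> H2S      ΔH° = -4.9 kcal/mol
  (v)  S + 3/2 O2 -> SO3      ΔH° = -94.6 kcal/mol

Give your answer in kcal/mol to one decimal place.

(i) as written (SO2 already on the product side): -134.3 kcal/mol
(ii): not needed (H2SO3 appears nowhere else).
(iii) reversed: +68.3 kcal/mol
(iv) reversed and × 2: (-2)·(-4.9) = +9.8 kcal/mol
(v) as written (SO3 already on the product side): -94.6 kcal/mol
ΔH° = (1)·(-134.3) + (-1)·(-68.3) + (-2)·(-4.9) + (1)·(-94.6) = -150.8 kcal/mol

ΔH° = -150.8 kcal/mol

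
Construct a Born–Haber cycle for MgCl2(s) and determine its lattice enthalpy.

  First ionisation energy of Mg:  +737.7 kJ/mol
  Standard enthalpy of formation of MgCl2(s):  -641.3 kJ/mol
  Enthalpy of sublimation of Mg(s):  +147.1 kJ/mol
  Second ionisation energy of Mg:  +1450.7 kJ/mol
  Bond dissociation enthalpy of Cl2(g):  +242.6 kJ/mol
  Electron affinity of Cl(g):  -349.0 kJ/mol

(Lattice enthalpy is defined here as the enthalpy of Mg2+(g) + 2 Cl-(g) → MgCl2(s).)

U = -2521.4 kJ/mol

ΔHf° = 1·ΔHsub + 1·(ΣIE) + 1·D(Cl2) + 2·EA + U
-641.3 = 1·(+147.1) + 1·(+2188.4) + 1·(+242.6) + 2·(-349.0) + U
U = -641.3 − (+1880.1) = -2521.4 kJ/mol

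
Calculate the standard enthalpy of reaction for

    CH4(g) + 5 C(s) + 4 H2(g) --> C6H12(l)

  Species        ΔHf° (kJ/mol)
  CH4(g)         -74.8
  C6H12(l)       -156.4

ΔH_rxn = -81.6 kJ/mol

ΔH°rxn = Σ nΔHf°(products) − Σ nΔHf°(reactants).
Products: 1·(-156.4) = -156.4
Reactants: 1·(-74.8) + 5·(+0.0) + 4·(+0.0) = -74.8
ΔH_rxn = (-156.4) − (-74.8) = -81.6 kJ/mol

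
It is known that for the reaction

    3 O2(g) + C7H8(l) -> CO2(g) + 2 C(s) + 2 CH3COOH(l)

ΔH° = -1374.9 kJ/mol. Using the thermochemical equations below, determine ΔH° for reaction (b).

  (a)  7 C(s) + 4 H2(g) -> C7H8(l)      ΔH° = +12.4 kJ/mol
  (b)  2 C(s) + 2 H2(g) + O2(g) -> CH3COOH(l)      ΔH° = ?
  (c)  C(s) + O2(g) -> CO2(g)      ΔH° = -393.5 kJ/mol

(a) reversed (reverse to put C7H8(l) on the reactant side): -12.4 kJ/mol
(b) × 2 (×2 to match 2 CH3COOH(l) in the target): contributes 2·x
(c) as written (CO2(g) already on the product side): -393.5 kJ/mol
-1374.9 = (-12.4) + (-393.5) + 2·x
x = (-1374.9 − (-405.9)) / (2) = -484.5 kJ/mol

ΔH° = -484.5 kJ/mol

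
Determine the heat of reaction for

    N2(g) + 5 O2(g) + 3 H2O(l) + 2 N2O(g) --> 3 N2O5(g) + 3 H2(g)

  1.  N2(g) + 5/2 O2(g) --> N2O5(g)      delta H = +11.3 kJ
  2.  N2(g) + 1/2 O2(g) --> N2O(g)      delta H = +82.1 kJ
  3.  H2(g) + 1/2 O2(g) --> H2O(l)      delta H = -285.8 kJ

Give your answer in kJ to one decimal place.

delta H = 727.1 kJ

eq. 1 × 3: (3)·(+11.3) = +33.9 kJ
eq. 2 reversed and × 2: (-2)·(+82.1) = -164.2 kJ
eq. 3 reversed and × 3: (-3)·(-285.8) = +857.4 kJ
Combining the equations, delta H = (+33.9) + (-164.2) + (+857.4) = 727.1 kJ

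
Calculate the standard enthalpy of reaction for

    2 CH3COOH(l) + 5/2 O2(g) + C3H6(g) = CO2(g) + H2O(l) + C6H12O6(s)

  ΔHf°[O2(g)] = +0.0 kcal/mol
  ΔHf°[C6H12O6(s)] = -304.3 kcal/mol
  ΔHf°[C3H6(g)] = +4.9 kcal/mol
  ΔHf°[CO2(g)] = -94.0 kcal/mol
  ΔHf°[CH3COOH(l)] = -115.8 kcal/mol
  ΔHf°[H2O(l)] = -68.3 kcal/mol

Products: 1·(-94.0) + 1·(-68.3) + 1·(-304.3) = -466.6
Reactants: 2·(-115.8) + 5/2·(+0.0) + 1·(+4.9) = -226.7
ΔHrxn = (-466.6) − (-226.7) = -239.9 kcal/mol

ΔHrxn = -239.9 kcal/mol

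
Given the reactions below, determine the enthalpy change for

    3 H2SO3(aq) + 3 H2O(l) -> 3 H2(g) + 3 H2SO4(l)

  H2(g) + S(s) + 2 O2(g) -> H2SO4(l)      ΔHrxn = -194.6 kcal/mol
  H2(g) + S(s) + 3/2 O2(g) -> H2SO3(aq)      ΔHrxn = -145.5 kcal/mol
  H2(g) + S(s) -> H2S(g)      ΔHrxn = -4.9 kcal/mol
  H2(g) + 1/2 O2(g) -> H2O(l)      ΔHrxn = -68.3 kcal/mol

ΔHrxn = 57.6 kcal/mol

equation 1 × 3 (×3 to match 3 H2SO4(l) in the target): (3)·(-194.6) = -583.8 kcal/mol
equation 2 reversed and × 3 (H2SO3(aq) must end up as a reactant; scale by 3 for the 3 H2SO3(aq)): (-3)·(-145.5) = +436.5 kcal/mol
equation 3: not needed (H2S(g) appears nowhere else).
equation 4 reversed and × 3 (H2O(l) must end up as a reactant; ×3 to match 3 H2O(l) in the target): (-3)·(-68.3) = +204.9 kcal/mol
ΔHrxn = (3)·(-194.6) + (-3)·(-145.5) + (-3)·(-68.3) = 57.6 kcal/mol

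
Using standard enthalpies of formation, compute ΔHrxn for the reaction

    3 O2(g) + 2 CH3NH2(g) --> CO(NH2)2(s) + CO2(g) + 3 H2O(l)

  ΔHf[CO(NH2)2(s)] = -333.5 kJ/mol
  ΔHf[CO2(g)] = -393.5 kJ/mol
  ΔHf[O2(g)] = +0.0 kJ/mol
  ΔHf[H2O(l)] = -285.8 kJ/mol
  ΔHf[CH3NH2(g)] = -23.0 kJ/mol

ΔHrxn = -1538.4 kJ/mol

Products: 1·(-333.5) + 1·(-393.5) + 3·(-285.8) = -1584.4
Reactants: 3·(+0.0) + 2·(-23.0) = -46.0
ΔHrxn = (-1584.4) − (-46.0) = -1538.4 kJ/mol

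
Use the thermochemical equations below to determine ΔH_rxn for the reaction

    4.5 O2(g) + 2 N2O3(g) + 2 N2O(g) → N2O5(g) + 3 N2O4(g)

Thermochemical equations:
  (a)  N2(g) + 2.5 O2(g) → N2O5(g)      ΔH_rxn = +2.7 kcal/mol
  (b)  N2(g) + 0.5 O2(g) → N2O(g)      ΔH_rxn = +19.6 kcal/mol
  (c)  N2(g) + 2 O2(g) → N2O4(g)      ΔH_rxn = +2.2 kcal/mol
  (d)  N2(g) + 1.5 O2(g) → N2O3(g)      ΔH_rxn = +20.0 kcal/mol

(a) as written: +2.7 kcal/mol
(b) reversed and × 2: (-2)·(+19.6) = -39.2 kcal/mol
(c) × 3: (3)·(+2.2) = +6.6 kcal/mol
(d) reversed and × 2: (-2)·(+20.0) = -40.0 kcal/mol
Summing the manipulated equations, ΔH_rxn = (+2.7) + (-39.2) + (+6.6) + (-40.0) = -69.9 kcal/mol

ΔH_rxn = -69.9 kcal/mol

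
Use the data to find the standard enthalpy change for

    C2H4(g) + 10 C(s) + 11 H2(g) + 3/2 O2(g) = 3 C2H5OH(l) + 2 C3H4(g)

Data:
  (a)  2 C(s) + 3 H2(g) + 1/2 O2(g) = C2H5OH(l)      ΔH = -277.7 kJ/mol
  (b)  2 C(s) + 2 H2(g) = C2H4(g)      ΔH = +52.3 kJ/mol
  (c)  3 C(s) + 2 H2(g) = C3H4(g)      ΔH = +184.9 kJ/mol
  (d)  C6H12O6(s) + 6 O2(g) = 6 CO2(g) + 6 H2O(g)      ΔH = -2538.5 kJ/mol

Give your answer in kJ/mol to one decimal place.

(a) × 3: (3)·(-277.7) = -833.1 kJ/mol
(b) reversed: -52.3 kJ/mol
(c) × 2: (2)·(+184.9) = +369.8 kJ/mol
(d): not needed.
Summing the manipulated equations, ΔH = (3)·(-277.7) + (-1)·(+52.3) + (2)·(+184.9) = -515.6 kJ/mol

ΔH = -515.6 kJ/mol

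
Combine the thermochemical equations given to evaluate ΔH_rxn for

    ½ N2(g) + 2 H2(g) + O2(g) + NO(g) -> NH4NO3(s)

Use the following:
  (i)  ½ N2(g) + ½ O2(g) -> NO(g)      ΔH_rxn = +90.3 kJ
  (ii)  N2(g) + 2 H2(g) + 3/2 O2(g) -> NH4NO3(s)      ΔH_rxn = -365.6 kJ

(i) reversed: -90.3 kJ
(ii) as written: -365.6 kJ
ΔH_rxn = (-90.3) + (-365.6) = -455.9 kJ

ΔH_rxn = -455.9 kJ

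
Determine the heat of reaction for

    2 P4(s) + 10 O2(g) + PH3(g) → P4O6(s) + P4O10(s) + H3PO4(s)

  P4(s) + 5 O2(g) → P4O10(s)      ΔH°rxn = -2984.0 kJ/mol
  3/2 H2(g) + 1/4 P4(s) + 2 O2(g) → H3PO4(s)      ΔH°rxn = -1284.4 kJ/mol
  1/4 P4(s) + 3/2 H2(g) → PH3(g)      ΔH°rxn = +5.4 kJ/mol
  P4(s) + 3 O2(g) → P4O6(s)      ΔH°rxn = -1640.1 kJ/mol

ΔH°rxn = -5913.9 kJ/mol

equation 1 as written (P4O10(s) already on the product side): -2984.0 kJ/mol
equation 2 as written (H3PO4(s) already on the product side): -1284.4 kJ/mol
equation 3 reversed (reverse to put PH3(g) on the reactant side): -5.4 kJ/mol
equation 4 as written (P4O6(s) already on the product side): -1640.1 kJ/mol
Combining the equations, ΔH°rxn = (-2984.0) + (-1284.4) + (-5.4) + (-1640.1) = -5913.9 kJ/mol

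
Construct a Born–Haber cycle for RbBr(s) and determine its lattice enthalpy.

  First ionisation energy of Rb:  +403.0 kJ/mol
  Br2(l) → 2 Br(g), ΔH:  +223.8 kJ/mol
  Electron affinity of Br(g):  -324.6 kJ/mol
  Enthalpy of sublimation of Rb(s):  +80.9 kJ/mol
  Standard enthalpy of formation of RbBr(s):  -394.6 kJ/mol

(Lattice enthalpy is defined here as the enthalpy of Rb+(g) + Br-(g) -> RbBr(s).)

U = -665.8 kJ/mol

ΔHf° = 1·ΔHsub + 1·(ΣIE) + 1/2·D(Br2) + 1·EA + U
-394.6 = 1·(+80.9) + 1·(+403.0) + 1/2·(+223.8) + 1·(-324.6) + U
U = -394.6 − (+271.2) = -665.8 kJ/mol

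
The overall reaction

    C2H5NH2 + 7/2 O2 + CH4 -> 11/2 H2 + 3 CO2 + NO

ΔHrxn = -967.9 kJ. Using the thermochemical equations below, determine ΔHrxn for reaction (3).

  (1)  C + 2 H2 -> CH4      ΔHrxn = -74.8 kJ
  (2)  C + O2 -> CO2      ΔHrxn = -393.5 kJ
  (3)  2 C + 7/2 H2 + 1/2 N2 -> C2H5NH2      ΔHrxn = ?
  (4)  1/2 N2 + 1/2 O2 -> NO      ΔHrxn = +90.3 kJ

ΔHrxn = -47.5 kJ

(1) reversed (reverse to put CH4 on the reactant side): +74.8 kJ
(2) × 3 (×3 to match 3 CO2 in the target): (3)·(-393.5) = -1180.5 kJ
(3) reversed (reverse to put C2H5NH2 on the reactant side): contributes −x
(4) as written (NO already on the product side): +90.3 kJ
-967.9 = (+74.8) + (-1180.5) + (+90.3) − x
x = (-967.9 − (-1015.4)) / (-1) = -47.5 kJ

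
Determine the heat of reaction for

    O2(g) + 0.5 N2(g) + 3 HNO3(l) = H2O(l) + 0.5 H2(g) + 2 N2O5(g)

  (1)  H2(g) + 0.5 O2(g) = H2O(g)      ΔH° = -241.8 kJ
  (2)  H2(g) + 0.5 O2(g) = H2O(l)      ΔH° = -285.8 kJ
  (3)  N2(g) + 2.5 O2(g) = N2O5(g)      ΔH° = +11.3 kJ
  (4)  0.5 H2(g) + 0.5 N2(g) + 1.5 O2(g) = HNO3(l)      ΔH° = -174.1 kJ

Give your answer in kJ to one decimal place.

ΔH° = 259.1 kJ

(1): not needed (H2O(g) appears nowhere else).
(2) as written (H2O(l) already on the product side): -285.8 kJ
(3) × 2 (×2 to match 2 N2O5(g) in the target): (2)·(+11.3) = +22.6 kJ
(4) reversed and × 3 (HNO3(l) must end up as a reactant; scale by 3 for the 3 HNO3(l)): (-3)·(-174.1) = +522.3 kJ
Since enthalpy is a state function, ΔH° = (-285.8) + (+22.6) + (+522.3) = 259.1 kJ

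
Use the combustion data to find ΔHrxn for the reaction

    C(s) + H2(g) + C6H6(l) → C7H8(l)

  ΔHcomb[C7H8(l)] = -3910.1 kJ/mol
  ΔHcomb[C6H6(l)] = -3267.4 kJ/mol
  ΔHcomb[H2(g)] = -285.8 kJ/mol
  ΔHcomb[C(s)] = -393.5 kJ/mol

ΔHrxn = -36.6 kJ/mol

Using ΔH = Σ nΔHc°(reactants) − Σ nΔHc°(products):
= [1·(-393.5) + 1·(-285.8) + 1·(-3267.4)] − [1·(-3910.1)]
= -36.6 kJ/mol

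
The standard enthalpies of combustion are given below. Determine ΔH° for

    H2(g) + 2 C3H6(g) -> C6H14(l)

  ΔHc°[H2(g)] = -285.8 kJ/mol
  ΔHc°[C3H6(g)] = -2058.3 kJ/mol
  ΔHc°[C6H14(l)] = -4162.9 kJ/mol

ΔH° = -239.5 kJ/mol

Using ΔH = Σ nΔHc°(reactants) − Σ nΔHc°(products):
= [1·(-285.8) + 2·(-2058.3)] − [1·(-4162.9)]
= -239.5 kJ/mol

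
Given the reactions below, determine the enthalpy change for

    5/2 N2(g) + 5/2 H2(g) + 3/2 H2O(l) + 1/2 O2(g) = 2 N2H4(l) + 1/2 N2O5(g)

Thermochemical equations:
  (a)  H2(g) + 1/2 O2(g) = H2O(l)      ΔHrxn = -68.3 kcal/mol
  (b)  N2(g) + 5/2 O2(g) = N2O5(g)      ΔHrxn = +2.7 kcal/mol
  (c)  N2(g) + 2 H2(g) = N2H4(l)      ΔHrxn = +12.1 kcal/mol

ΔHrxn = 128.0 kcal/mol

(a) reversed and × 3/2: (-3/2)·(-68.3) = +102.45 kcal/mol
(b) × 1/2: (1/2)·(+2.7) = +1.35 kcal/mol
(c) × 2: (2)·(+12.1) = +24.2 kcal/mol
Summing the manipulated equations, ΔHrxn = (+102.45) + (+1.35) + (+24.2) = 128.0 kcal/mol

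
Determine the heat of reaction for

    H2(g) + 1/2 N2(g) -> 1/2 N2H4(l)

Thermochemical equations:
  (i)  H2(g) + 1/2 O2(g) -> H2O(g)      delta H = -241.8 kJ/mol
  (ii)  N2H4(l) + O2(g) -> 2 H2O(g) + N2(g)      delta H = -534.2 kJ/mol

delta H = 25.3 kJ/mol

(i) as written (H2(g) already on the reactant side): -241.8 kJ/mol
(ii) reversed and × 1/2 (reverse to put N2H4(l) on the product side; ×1/2 to match 1/2 N2H4(l) in the target): (-1/2)·(-534.2) = +267.1 kJ/mol
Combining the equations, delta H = (-241.8) + (+267.1) = 25.3 kJ/mol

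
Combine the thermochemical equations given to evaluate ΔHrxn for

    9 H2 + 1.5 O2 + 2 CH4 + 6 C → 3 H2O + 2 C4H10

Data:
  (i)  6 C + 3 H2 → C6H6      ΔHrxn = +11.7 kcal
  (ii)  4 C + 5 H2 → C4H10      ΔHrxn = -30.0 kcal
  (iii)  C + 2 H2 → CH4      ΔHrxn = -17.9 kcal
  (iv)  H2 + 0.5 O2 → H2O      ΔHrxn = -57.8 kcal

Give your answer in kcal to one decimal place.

ΔHrxn = -197.6 kcal

(i): not needed (C6H6 appears nowhere else).
(ii) × 2 (scale by 2 for the 2 C4H10): (2)·(-30.0) = -60.0 kcal
(iii) reversed and × 2 (reverse to put CH4 on the reactant side; ×2 to match 2 CH4 in the target): (-2)·(-17.9) = +35.8 kcal
(iv) × 3 (×3 to match 3 H2O in the target): (3)·(-57.8) = -173.4 kcal
Combining the equations, ΔHrxn = (2)·(-30.0) + (-2)·(-17.9) + (3)·(-57.8) = -197.6 kcal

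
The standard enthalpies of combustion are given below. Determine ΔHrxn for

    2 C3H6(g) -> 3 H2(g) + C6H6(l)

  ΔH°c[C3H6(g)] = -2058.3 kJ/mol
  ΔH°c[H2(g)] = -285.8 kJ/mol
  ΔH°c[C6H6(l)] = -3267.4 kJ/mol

ΔHrxn = 8.2 kJ/mol

Using ΔH = Σ nΔHc°(reactants) − Σ nΔHc°(products):
= [2·(-2058.3)] − [3·(-285.8) + 1·(-3267.4)]
= 8.2 kJ/mol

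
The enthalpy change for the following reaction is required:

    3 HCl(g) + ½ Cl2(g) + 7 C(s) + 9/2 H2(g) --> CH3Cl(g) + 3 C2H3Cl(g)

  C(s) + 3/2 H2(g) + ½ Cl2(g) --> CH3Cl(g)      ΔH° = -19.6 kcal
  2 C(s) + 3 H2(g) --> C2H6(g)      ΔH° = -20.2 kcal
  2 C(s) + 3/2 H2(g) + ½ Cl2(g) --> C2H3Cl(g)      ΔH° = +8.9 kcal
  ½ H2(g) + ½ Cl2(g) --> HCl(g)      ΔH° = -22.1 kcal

ΔH° = 73.4 kcal

equation 1 as written (CH3Cl(g) already on the product side): -19.6 kcal
equation 2: not needed (C2H6(g) appears nowhere else).
equation 3 × 3 (scale by 3 for the 3 C2H3Cl(g)): (3)·(+8.9) = +26.7 kcal
equation 4 reversed and × 3 (HCl(g) must end up as a reactant; scale by 3 for the 3 HCl(g)): (-3)·(-22.1) = +66.3 kcal
By Hess's law, ΔH° = (1)·(-19.6) + (3)·(+8.9) + (-3)·(-22.1) = 73.4 kcal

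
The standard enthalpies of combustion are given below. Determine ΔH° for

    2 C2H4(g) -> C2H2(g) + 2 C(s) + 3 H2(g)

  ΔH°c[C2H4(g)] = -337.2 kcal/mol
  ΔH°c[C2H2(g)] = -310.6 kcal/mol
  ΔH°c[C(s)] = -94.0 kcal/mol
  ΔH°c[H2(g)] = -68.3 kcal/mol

ΔH° = 29.1 kcal/mol

Using ΔH = Σ nΔHc°(reactants) − Σ nΔHc°(products):
= [2·(-337.2)] − [1·(-310.6) + 2·(-94.0) + 3·(-68.3)]
= 29.1 kcal/mol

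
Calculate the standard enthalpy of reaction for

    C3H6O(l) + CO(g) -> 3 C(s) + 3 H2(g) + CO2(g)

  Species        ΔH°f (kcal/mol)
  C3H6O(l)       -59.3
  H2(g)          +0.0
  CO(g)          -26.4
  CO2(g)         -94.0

Products: 3·(+0.0) + 3·(+0.0) + 1·(-94.0) = -94.0
Reactants: 1·(-59.3) + 1·(-26.4) = -85.7
ΔH°rxn = (-94.0) − (-85.7) = -8.3 kcal/mol

ΔH°rxn = -8.3 kcal/mol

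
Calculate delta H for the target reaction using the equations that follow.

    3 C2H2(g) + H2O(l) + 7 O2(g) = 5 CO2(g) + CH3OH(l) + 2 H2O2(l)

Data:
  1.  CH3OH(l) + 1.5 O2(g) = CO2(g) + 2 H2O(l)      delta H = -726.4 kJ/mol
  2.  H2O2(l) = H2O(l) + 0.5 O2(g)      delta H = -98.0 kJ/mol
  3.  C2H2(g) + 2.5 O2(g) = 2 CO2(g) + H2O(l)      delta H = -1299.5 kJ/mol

delta H = -2976.1 kJ/mol

eq. 1 reversed (CH3OH(l) must end up as a product): +726.4 kJ/mol
eq. 2 reversed and × 2 (reverse to put H2O2(l) on the product side; ×2 to match 2 H2O2(l) in the target): (-2)·(-98.0) = +196.0 kJ/mol
eq. 3 × 3 (×3 to match 3 C2H2(g) in the target): (3)·(-1299.5) = -3898.5 kJ/mol
delta H = (+726.4) + (+196.0) + (-3898.5) = -2976.1 kJ/mol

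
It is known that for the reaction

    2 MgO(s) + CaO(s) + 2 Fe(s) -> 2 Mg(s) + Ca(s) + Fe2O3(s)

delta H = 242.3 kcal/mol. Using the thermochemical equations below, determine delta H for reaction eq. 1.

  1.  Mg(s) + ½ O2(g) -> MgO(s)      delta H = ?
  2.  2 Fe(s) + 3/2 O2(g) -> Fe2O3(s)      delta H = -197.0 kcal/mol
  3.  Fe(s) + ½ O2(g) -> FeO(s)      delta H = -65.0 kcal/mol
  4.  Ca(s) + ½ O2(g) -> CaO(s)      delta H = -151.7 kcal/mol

eq. 1 reversed and × 2: contributes −2·x
eq. 2 as written: -197.0 kcal/mol
eq. 3: not needed.
eq. 4 reversed: +151.7 kcal/mol
+242.3 = (-197.0) + (+151.7) − 2·x
x = (+242.3 − (-45.3)) / (-2) = -143.8 kcal/mol

delta H = -143.8 kcal/mol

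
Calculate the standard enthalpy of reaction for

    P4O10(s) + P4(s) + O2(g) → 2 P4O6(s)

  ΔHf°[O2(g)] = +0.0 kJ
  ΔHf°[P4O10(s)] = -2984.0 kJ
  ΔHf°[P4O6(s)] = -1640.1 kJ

ΔHrxn = -296.2 kJ

Products: 2·(-1640.1) = -3280.2
Reactants: 1·(-2984.0) + 1·(+0.0) + 1·(+0.0) = -2984.0
ΔHrxn = (-3280.2) − (-2984.0) = -296.2 kJ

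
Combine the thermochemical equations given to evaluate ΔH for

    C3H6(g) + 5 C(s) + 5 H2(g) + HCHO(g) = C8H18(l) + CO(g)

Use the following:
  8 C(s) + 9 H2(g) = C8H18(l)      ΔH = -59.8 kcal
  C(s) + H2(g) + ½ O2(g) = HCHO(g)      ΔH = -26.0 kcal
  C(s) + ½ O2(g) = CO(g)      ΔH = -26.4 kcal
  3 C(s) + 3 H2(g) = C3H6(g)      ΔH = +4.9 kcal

equation 1 as written (C8H18(l) already on the product side): -59.8 kcal
equation 2 reversed (reverse to put HCHO(g) on the reactant side): +26.0 kcal
equation 3 as written (CO(g) already on the product side): -26.4 kcal
equation 4 reversed (reverse to put C3H6(g) on the reactant side): -4.9 kcal
Combining the equations, ΔH = (1)·(-59.8) + (-1)·(-26.0) + (1)·(-26.4) + (-1)·(+4.9) = -65.1 kcal

ΔH = -65.1 kcal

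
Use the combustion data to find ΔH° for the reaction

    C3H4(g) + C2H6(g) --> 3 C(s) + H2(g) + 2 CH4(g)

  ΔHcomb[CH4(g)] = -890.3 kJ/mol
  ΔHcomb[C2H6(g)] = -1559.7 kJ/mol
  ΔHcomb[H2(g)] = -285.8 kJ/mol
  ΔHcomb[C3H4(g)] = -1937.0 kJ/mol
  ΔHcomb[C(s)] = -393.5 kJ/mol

ΔH° = -249.8 kJ/mol

Using ΔH = Σ nΔHc°(reactants) − Σ nΔHc°(products):
= [1·(-1937.0) + 1·(-1559.7)] − [3·(-393.5) + 1·(-285.8) + 2·(-890.3)]
= -249.8 kJ/mol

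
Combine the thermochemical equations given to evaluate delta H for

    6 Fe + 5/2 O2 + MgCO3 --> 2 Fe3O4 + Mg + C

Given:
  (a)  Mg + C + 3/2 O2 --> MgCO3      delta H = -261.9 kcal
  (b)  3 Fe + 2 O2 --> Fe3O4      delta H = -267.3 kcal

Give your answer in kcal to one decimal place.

delta H = -272.7 kcal

(a) reversed (reverse to put MgCO3 on the reactant side): +261.9 kcal
(b) × 2 (×2 to match 2 Fe3O4 in the target): (2)·(-267.3) = -534.6 kcal
Since enthalpy is a state function, delta H = (+261.9) + (-534.6) = -272.7 kcal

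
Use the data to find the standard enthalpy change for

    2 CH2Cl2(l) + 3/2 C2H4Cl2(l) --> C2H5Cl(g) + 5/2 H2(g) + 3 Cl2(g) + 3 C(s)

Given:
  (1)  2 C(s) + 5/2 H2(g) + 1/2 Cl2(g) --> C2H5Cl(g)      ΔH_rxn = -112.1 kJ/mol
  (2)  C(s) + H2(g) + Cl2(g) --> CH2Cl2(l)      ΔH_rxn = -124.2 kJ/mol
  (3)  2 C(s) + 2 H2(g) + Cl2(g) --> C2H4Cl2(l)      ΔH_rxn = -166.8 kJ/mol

ΔH_rxn = 386.5 kJ/mol

(1) as written: -112.1 kJ/mol
(2) reversed and × 2: (-2)·(-124.2) = +248.4 kJ/mol
(3) reversed and × 3/2: (-3/2)·(-166.8) = +250.2 kJ/mol
ΔH_rxn = (1)·(-112.1) + (-2)·(-124.2) + (-3/2)·(-166.8) = 386.5 kJ/mol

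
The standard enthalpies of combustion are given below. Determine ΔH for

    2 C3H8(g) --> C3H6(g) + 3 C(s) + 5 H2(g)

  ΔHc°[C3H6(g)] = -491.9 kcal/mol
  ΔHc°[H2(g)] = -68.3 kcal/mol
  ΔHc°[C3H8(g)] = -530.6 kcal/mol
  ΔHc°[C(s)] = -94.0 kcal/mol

With combustion enthalpies, reactants minus products:
= [2·(-530.6)] − [1·(-491.9) + 3·(-94.0) + 5·(-68.3)]
= 54.2 kcal/mol

ΔH = 54.2 kcal/mol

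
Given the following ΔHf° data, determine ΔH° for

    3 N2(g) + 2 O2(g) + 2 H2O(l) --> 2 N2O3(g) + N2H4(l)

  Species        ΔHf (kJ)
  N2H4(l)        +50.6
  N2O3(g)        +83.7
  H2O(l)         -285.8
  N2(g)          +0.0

ΔH° = 789.6 kJ

ΔH°rxn = Σ nΔHf°(products) − Σ nΔHf°(reactants).
Products: 2·(+83.7) + 1·(+50.6) = +218.0
Reactants: 3·(+0.0) + 2·(+0.0) + 2·(-285.8) = -571.6
ΔH° = (+218.0) − (-571.6) = 789.6 kJ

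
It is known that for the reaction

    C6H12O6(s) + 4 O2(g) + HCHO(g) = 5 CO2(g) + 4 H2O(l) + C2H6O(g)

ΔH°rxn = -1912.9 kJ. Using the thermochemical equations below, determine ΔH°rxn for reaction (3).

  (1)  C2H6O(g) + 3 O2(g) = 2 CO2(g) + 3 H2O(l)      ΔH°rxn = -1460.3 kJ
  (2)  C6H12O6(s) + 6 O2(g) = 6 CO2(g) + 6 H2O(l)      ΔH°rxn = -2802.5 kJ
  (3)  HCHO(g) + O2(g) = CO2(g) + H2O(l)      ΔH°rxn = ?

(1) reversed: +1460.3 kJ
(2) as written: -2802.5 kJ
(3) as written: contributes x
-1912.9 = (+1460.3) + (-2802.5) + x
x = (-1912.9 − (-1342.2)) / (1) = -570.7 kJ

ΔH°rxn = -570.7 kJ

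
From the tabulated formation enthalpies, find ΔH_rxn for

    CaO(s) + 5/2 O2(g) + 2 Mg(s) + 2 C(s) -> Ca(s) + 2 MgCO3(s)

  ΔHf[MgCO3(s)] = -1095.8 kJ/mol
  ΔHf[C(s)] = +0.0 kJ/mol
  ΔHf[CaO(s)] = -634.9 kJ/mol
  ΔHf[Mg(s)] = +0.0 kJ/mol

ΔH°rxn = Σ nΔHf°(products) − Σ nΔHf°(reactants).
Products: 1·(+0.0) + 2·(-1095.8) = -2191.6
Reactants: 1·(-634.9) + 5/2·(+0.0) + 2·(+0.0) + 2·(+0.0) = -634.9
ΔH_rxn = (-2191.6) − (-634.9) = -1556.7 kJ/mol

ΔH_rxn = -1556.7 kJ/mol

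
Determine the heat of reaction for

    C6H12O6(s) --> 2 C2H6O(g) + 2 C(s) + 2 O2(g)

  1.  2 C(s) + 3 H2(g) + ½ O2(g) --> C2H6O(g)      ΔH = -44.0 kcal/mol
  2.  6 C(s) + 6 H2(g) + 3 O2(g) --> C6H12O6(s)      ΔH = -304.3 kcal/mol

eq. 1 × 2 (scale by 2 for the 2 C2H6O(g)): (2)·(-44.0) = -88.0 kcal/mol
eq. 2 reversed (reverse to put C6H12O6(s) on the reactant side): +304.3 kcal/mol
ΔH = (2)·(-44.0) + (-1)·(-304.3) = 216.3 kcal/mol

ΔH = 216.3 kcal/mol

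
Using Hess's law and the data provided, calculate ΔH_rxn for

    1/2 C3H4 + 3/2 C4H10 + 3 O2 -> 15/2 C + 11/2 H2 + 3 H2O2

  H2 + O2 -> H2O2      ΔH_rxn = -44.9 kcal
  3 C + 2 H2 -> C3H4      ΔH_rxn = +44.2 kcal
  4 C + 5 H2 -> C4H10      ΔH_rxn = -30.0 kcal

ΔH_rxn = -111.8 kcal

equation 1 × 3: (3)·(-44.9) = -134.7 kcal
equation 2 reversed and × 1/2: (-1/2)·(+44.2) = -22.1 kcal
equation 3 reversed and × 3/2: (-3/2)·(-30.0) = +45.0 kcal
Since enthalpy is a state function, ΔH_rxn = (3)·(-44.9) + (-1/2)·(+44.2) + (-3/2)·(-30.0) = -111.8 kcal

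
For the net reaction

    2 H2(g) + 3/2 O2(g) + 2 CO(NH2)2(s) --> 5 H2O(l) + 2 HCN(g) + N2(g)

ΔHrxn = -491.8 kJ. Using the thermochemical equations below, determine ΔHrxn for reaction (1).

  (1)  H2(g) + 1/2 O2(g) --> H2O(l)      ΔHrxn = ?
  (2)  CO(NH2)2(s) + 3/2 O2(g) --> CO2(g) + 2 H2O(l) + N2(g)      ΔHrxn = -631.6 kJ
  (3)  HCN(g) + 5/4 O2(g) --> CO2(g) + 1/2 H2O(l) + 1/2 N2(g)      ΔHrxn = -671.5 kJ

ΔHrxn = -285.8 kJ

(1) × 2 (×2 to match 2 H2(g) in the target): contributes 2·x
(2) × 2 (scale by 2 for the 2 CO(NH2)2(s)): (2)·(-631.6) = -1263.2 kJ
(3) reversed and × 2 (HCN(g) must end up as a product; scale by 2 for the 2 HCN(g)): (-2)·(-671.5) = +1343.0 kJ
-491.8 = (-1263.2) + (+1343.0) + 2·x
x = (-491.8 − (+79.8)) / (2) = -285.8 kJ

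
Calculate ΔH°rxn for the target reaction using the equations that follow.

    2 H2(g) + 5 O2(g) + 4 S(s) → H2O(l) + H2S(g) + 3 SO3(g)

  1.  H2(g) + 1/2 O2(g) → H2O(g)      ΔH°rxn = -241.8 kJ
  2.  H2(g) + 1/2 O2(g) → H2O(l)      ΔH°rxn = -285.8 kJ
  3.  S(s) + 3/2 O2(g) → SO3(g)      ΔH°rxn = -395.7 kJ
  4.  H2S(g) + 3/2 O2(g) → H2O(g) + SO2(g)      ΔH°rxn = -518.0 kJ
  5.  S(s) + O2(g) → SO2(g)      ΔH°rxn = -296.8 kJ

eq. 1 as written: -241.8 kJ
eq. 2 as written (H2O(l) already on the product side): -285.8 kJ
eq. 3 × 3 (scale by 3 for the 3 SO3(g)): (3)·(-395.7) = -1187.1 kJ
eq. 4 reversed (H2S(g) must end up as a product): +518.0 kJ
eq. 5 as written: -296.8 kJ
Summing the manipulated equations, ΔH°rxn = (1)·(-241.8) + (1)·(-285.8) + (3)·(-395.7) + (-1)·(-518.0) + (1)·(-296.8) = -1493.5 kJ

ΔH°rxn = -1493.5 kJ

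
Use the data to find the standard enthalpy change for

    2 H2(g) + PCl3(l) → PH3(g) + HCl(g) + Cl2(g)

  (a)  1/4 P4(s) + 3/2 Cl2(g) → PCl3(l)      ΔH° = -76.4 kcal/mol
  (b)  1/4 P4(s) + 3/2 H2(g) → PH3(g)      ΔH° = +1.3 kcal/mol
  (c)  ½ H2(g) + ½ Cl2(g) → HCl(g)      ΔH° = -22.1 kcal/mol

ΔH° = 55.6 kcal/mol

(a) reversed: +76.4 kcal/mol
(b) as written: +1.3 kcal/mol
(c) as written: -22.1 kcal/mol
Combining the equations, ΔH° = (+76.4) + (+1.3) + (-22.1) = 55.6 kcal/mol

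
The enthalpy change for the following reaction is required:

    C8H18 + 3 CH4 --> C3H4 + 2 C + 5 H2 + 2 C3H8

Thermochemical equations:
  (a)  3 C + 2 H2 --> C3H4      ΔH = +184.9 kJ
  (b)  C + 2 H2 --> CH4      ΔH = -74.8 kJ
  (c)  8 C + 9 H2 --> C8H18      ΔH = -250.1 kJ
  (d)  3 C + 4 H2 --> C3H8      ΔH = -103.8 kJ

(a) as written (C3H4 already on the product side): +184.9 kJ
(b) reversed and × 3 (reverse to put CH4 on the reactant side; ×3 to match 3 CH4 in the target): (-3)·(-74.8) = +224.4 kJ
(c) reversed (C8H18 must end up as a reactant): +250.1 kJ
(d) × 2 (scale by 2 for the 2 C3H8): (2)·(-103.8) = -207.6 kJ
ΔH = (+184.9) + (+224.4) + (+250.1) + (-207.6) = 451.8 kJ

ΔH = 451.8 kJ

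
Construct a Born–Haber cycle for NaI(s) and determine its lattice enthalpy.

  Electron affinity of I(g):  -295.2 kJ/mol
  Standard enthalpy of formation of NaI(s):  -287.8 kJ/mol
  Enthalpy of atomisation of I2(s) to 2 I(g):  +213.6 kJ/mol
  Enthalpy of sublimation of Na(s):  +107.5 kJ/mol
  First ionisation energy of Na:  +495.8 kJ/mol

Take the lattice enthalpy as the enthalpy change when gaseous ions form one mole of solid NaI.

ΔHf° = 1·ΔHsub + 1·(ΣIE) + 1/2·D(I2) + 1·EA + U
-287.8 = 1·(+107.5) + 1·(+495.8) + 1/2·(+213.6) + 1·(-295.2) + U
U = -287.8 − (+414.9) = -702.7 kJ/mol

U = -702.7 kJ/mol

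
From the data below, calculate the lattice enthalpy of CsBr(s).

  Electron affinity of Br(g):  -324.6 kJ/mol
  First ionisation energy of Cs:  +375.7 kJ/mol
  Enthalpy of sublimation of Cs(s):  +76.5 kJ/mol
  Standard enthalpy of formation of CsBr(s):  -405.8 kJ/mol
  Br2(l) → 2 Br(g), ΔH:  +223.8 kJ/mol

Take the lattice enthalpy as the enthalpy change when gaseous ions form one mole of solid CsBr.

ΔHf° = 1·ΔHsub + 1·(ΣIE) + 1/2·D(Br2) + 1·EA + U
-405.8 = 1·(+76.5) + 1·(+375.7) + 1/2·(+223.8) + 1·(-324.6) + U
U = -405.8 − (+239.5) = -645.3 kJ/mol

U = -645.3 kJ/mol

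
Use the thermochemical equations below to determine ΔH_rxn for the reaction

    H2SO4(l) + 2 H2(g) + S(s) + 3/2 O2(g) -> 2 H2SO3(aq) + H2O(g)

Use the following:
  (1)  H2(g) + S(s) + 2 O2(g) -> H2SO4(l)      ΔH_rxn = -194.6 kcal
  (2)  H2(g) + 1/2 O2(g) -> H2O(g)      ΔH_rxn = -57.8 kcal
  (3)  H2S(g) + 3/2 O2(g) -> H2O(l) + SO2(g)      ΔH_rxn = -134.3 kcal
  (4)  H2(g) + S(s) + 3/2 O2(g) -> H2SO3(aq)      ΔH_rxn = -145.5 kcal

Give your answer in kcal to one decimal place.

(1) reversed: +194.6 kcal
(2) as written: -57.8 kcal
(3): not needed.
(4) × 2: (2)·(-145.5) = -291.0 kcal
ΔH_rxn = (-1)·(-194.6) + (1)·(-57.8) + (2)·(-145.5) = -154.2 kcal

ΔH_rxn = -154.2 kcal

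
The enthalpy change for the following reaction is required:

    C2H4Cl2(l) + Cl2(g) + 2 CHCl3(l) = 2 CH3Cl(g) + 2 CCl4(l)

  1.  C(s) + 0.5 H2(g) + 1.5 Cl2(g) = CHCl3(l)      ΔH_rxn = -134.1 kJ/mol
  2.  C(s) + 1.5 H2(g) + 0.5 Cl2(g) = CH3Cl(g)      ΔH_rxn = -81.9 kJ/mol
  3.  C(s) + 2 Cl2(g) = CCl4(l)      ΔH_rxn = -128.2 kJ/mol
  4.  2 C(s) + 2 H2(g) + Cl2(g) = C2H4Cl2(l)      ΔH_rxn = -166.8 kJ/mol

ΔH_rxn = 14.8 kJ/mol

eq. 1 reversed and × 2: (-2)·(-134.1) = +268.2 kJ/mol
eq. 2 × 2: (2)·(-81.9) = -163.8 kJ/mol
eq. 3 × 2: (2)·(-128.2) = -256.4 kJ/mol
eq. 4 reversed: +166.8 kJ/mol
ΔH_rxn = (-2)·(-134.1) + (2)·(-81.9) + (2)·(-128.2) + (-1)·(-166.8) = 14.8 kJ/mol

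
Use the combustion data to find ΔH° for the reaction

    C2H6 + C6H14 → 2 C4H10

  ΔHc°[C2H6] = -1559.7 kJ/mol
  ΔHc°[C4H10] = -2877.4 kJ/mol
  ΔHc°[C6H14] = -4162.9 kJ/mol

ΔH° = 32.2 kJ/mol

Using ΔH = Σ nΔHc°(reactants) − Σ nΔHc°(products):
= [1·(-1559.7) + 1·(-4162.9)] − [2·(-2877.4)]
= 32.2 kJ/mol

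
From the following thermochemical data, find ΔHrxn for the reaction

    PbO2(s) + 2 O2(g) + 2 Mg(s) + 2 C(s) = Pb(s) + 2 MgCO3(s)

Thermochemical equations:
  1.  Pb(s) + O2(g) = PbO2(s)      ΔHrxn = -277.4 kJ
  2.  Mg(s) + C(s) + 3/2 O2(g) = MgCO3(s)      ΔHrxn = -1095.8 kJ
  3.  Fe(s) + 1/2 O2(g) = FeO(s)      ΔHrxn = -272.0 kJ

ΔHrxn = -1914.2 kJ

eq. 1 reversed (reverse to put PbO2(s) on the reactant side): +277.4 kJ
eq. 2 × 2 (scale by 2 for the 2 MgCO3(s)): (2)·(-1095.8) = -2191.6 kJ
eq. 3: not needed (Fe(s) appears nowhere else).
Summing the manipulated equations, ΔHrxn = (-1)·(-277.4) + (2)·(-1095.8) = -1914.2 kJ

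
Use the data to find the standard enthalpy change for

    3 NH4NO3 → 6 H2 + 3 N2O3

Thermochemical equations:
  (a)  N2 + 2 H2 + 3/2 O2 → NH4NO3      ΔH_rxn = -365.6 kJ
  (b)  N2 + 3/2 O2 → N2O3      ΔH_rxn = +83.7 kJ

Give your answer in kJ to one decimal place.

(a) reversed and × 3 (reverse to put NH4NO3 on the reactant side; scale by 3 for the 3 NH4NO3): (-3)·(-365.6) = +1096.8 kJ
(b) × 3 (×3 to match 3 N2O3 in the target): (3)·(+83.7) = +251.1 kJ
ΔH_rxn = (+1096.8) + (+251.1) = 1347.9 kJ

ΔH_rxn = 1347.9 kJ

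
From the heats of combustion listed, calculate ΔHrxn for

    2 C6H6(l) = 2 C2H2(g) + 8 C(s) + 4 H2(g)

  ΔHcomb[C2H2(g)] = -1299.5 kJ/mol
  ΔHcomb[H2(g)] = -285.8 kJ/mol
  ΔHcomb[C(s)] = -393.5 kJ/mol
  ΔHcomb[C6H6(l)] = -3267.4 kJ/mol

Using ΔH = Σ nΔHc°(reactants) − Σ nΔHc°(products):
= [2·(-3267.4)] − [2·(-1299.5) + 8·(-393.5) + 4·(-285.8)]
= 355.4 kJ/mol

ΔHrxn = 355.4 kJ/mol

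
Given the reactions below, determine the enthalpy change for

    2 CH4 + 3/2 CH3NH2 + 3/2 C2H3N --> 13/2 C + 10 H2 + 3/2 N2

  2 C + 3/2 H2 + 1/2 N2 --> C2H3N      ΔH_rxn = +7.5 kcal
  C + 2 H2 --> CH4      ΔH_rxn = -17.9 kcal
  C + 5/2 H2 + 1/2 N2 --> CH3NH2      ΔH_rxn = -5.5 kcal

ΔH_rxn = 32.8 kcal

equation 1 reversed and × 3/2 (reverse to put C2H3N on the reactant side; scale by 3/2 for the 3/2 C2H3N): (-3/2)·(+7.5) = -11.25 kcal
equation 2 reversed and × 2 (reverse to put CH4 on the reactant side; scale by 2 for the 2 CH4): (-2)·(-17.9) = +35.8 kcal
equation 3 reversed and × 3/2 (CH3NH2 must end up as a reactant; scale by 3/2 for the 3/2 CH3NH2): (-3/2)·(-5.5) = +8.25 kcal
Summing the manipulated equations, ΔH_rxn = (-3/2)·(+7.5) + (-2)·(-17.9) + (-3/2)·(-5.5) = 32.8 kcal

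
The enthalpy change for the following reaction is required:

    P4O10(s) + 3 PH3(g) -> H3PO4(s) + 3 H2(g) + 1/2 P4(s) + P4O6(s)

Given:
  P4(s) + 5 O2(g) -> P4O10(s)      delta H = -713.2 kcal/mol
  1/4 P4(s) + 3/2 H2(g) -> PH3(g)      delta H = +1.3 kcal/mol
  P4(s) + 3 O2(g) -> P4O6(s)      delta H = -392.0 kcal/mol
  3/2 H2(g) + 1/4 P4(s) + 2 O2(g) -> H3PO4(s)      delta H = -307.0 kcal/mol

delta H = 10.3 kcal/mol

equation 1 reversed: +713.2 kcal/mol
equation 2 reversed and × 3: (-3)·(+1.3) = -3.9 kcal/mol
equation 3 as written: -392.0 kcal/mol
equation 4 as written: -307.0 kcal/mol
delta H = (-1)·(-713.2) + (-3)·(+1.3) + (1)·(-392.0) + (1)·(-307.0) = 10.3 kcal/mol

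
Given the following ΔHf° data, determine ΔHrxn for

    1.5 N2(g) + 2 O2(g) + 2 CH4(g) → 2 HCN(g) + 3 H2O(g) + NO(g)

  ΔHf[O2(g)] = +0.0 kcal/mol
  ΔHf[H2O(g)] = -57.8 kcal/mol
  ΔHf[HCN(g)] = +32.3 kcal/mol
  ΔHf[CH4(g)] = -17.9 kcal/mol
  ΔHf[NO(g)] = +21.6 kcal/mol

ΔH°rxn = Σ nΔHf°(products) − Σ nΔHf°(reactants).
Products: 2·(+32.3) + 3·(-57.8) + 1·(+21.6) = -87.2
Reactants: 3/2·(+0.0) + 2·(+0.0) + 2·(-17.9) = -35.8
ΔHrxn = (-87.2) − (-35.8) = -51.4 kcal/mol

ΔHrxn = -51.4 kcal/mol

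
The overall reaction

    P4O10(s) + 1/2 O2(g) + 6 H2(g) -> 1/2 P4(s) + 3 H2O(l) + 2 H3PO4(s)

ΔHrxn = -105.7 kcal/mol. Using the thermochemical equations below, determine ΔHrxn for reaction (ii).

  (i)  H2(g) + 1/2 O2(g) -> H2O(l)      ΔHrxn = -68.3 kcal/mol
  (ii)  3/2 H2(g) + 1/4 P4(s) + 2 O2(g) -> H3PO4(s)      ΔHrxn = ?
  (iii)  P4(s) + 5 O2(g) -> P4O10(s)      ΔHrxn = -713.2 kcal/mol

(i) × 3 (scale by 3 for the 3 H2O(l)): (3)·(-68.3) = -204.9 kcal/mol
(ii) × 2 (scale by 2 for the 2 H3PO4(s)): contributes 2·x
(iii) reversed (P4O10(s) must end up as a reactant): +713.2 kcal/mol
-105.7 = (-204.9) + (+713.2) + 2·x
x = (-105.7 − (+508.3)) / (2) = -307.0 kcal/mol

ΔHrxn = -307.0 kcal/mol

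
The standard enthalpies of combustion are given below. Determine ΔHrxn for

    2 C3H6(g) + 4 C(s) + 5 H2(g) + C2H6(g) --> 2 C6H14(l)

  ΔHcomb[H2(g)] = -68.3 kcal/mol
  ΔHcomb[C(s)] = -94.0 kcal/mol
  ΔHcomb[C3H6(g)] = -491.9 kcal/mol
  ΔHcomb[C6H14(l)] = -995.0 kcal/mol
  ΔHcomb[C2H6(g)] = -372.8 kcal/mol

Using ΔH = Σ nΔHc°(reactants) − Σ nΔHc°(products):
= [2·(-491.9) + 4·(-94.0) + 5·(-68.3) + 1·(-372.8)] − [2·(-995.0)]
= -84.1 kcal/mol

ΔHrxn = -84.1 kcal/mol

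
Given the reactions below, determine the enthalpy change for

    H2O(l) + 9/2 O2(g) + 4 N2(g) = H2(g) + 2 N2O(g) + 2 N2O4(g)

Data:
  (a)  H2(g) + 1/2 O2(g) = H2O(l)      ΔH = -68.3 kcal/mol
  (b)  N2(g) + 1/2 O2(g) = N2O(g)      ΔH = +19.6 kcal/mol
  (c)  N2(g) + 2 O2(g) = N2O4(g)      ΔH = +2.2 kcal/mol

(a) reversed: +68.3 kcal/mol
(b) × 2: (2)·(+19.6) = +39.2 kcal/mol
(c) × 2: (2)·(+2.2) = +4.4 kcal/mol
Summing the manipulated equations, ΔH = (+68.3) + (+39.2) + (+4.4) = 111.9 kcal/mol

ΔH = 111.9 kcal/mol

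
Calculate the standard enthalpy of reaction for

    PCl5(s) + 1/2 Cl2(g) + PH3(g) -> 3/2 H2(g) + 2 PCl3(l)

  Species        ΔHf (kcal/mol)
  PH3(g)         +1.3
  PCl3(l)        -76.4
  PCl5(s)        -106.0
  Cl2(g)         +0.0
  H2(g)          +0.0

Products: 3/2·(+0.0) + 2·(-76.4) = -152.8
Reactants: 1·(-106.0) + 1/2·(+0.0) + 1·(+1.3) = -104.7
ΔH_rxn = (-152.8) − (-104.7) = -48.1 kcal/mol

ΔH_rxn = -48.1 kcal/mol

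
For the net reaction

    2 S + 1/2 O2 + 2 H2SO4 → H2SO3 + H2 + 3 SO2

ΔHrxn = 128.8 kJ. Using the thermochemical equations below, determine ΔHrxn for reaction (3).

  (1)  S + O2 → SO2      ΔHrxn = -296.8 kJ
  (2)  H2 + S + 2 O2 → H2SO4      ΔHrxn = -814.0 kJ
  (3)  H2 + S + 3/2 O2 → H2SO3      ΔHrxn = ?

ΔHrxn = -608.8 kJ

(1) × 3: (3)·(-296.8) = -890.4 kJ
(2) reversed and × 2: (-2)·(-814.0) = +1628.0 kJ
(3) as written: contributes x
+128.8 = (-890.4) + (+1628.0) + x
x = (+128.8 − (+737.6)) / (1) = -608.8 kJ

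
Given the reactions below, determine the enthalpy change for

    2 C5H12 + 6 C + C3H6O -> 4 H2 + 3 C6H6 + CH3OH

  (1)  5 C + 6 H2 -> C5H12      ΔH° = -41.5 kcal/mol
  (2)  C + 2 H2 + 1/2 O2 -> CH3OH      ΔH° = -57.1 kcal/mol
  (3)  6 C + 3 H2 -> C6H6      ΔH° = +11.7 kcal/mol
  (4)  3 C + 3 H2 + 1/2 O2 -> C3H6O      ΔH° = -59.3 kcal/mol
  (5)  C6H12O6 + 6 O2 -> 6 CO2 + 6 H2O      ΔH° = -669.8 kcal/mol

(1) reversed and × 2 (reverse to put C5H12 on the reactant side; scale by 2 for the 2 C5H12): (-2)·(-41.5) = +83.0 kcal/mol
(2) as written (CH3OH already on the product side): -57.1 kcal/mol
(3) × 3 (scale by 3 for the 3 C6H6): (3)·(+11.7) = +35.1 kcal/mol
(4) reversed (C3H6O must end up as a reactant): +59.3 kcal/mol
(5): not needed (H2O appears nowhere else).
ΔH° = (+83.0) + (-57.1) + (+35.1) + (+59.3) = 120.3 kcal/mol

ΔH° = 120.3 kcal/mol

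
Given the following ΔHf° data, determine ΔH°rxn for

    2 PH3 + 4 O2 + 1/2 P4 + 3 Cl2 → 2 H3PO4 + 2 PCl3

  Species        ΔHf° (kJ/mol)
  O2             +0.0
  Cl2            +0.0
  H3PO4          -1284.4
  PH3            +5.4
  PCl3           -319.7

Products: 2·(-1284.4) + 2·(-319.7) = -3208.2
Reactants: 2·(+5.4) + 4·(+0.0) + 1/2·(+0.0) + 3·(+0.0) = +10.8
ΔH°rxn = (-3208.2) − (+10.8) = -3219.0 kJ/mol

ΔH°rxn = -3219.0 kJ/mol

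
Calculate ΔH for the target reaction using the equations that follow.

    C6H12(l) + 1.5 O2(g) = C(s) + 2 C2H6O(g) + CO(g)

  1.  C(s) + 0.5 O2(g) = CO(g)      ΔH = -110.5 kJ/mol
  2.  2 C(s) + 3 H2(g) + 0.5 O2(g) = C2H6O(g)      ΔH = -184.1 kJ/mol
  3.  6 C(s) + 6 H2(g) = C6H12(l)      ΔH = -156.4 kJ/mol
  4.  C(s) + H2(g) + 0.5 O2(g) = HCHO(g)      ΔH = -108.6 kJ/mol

eq. 1 as written: -110.5 kJ/mol
eq. 2 × 2: (2)·(-184.1) = -368.2 kJ/mol
eq. 3 reversed: +156.4 kJ/mol
eq. 4: not needed.
ΔH = (-110.5) + (-368.2) + (+156.4) = -322.3 kJ/mol

ΔH = -322.3 kJ/mol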